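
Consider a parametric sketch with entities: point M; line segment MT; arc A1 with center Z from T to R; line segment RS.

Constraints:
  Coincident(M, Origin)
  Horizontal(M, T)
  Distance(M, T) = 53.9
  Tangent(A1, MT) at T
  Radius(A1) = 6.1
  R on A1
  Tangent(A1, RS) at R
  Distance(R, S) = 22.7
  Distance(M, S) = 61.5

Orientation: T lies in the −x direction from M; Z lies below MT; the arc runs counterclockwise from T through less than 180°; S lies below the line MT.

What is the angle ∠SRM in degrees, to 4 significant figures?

82.29°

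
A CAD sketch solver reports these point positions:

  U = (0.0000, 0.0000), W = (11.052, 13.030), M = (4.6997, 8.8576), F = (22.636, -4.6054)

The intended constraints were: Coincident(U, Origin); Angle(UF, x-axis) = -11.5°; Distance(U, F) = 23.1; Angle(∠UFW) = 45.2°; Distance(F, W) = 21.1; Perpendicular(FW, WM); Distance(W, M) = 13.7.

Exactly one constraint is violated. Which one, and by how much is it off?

Distance(W, M) = 13.7 — off by 6.10.

U = (0.00, 0.00) ✓; UF at -11.50° ✓; |UF| = 23.10 ✓; ∠UFW = 45.20° ✓; |FW| = 21.10 ✓; ∠(FW, WM) = 90.00° ✓; |WM| = 7.600 ✗.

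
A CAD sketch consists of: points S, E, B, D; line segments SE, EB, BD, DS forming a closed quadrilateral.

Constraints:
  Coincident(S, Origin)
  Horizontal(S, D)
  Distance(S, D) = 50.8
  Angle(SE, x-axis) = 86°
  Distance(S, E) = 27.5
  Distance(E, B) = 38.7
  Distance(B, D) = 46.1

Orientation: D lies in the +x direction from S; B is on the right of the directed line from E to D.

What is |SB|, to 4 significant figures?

12.59

Checks: |EB| = 38.70 ✓; |BD| = 46.10 ✓.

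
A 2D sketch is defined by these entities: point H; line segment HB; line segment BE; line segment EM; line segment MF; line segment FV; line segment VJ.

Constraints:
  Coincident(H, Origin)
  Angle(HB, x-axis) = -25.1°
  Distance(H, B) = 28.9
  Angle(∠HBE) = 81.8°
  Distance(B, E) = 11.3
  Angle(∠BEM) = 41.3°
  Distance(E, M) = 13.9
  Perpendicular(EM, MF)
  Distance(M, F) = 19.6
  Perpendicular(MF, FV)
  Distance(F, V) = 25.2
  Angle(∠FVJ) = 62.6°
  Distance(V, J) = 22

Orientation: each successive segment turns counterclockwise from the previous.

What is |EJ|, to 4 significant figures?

1.178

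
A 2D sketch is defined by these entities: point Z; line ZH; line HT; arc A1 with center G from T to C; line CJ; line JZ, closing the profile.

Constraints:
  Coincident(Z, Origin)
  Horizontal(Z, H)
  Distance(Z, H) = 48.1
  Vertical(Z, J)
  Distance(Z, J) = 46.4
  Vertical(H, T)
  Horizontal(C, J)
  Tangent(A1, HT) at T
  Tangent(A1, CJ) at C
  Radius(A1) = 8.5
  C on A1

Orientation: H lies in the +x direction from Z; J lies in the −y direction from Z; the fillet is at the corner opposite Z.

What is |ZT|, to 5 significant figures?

61.237

Z is at the origin; Z and H share the same y with |ZH| = 48.1 and H on the +x side, so H = (48.100, 0.0000). Z and J share the same x with |ZJ| = 46.4 and J on the −y side, so J = (0.0000, -46.400). The virtual corner opposite Z is at (48.100, -46.400). Since A1 is tangent to HT there, GT ⟂ HT and since A1 is tangent to CJ there, GC ⟂ CJ, with radius 8.5, so the center G sits 8.5 in from both sides at G = (39.600, -37.900). That places the tangent points at T = (48.100, -37.900) on HT and C = (39.600, -46.400) on CJ. Then |ZT| = |T − Z| = 61.237.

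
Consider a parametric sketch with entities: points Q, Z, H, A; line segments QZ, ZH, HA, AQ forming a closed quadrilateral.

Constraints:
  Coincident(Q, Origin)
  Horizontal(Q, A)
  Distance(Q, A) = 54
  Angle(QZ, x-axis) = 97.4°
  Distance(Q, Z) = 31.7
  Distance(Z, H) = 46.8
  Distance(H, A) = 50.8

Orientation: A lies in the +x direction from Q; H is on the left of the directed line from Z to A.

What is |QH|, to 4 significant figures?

62.63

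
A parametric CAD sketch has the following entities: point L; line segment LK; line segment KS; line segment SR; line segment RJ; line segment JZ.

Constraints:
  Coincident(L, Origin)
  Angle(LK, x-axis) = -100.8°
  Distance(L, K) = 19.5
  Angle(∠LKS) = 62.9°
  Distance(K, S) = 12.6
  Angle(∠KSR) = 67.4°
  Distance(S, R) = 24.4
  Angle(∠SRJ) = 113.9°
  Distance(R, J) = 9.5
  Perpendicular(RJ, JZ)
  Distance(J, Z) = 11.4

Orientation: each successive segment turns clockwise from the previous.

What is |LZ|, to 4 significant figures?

16.55

∠SRJ = 113.9° gives RJ at -36.60° from the x-axis; with |RJ| = 9.5, J = (15.27, -5.064). RJ ⟂ JZ, so JZ runs at -126.6°; with |JZ| = 11.4, Z = (8.470, -14.22). Then |LZ| = |Z − L| = 16.55.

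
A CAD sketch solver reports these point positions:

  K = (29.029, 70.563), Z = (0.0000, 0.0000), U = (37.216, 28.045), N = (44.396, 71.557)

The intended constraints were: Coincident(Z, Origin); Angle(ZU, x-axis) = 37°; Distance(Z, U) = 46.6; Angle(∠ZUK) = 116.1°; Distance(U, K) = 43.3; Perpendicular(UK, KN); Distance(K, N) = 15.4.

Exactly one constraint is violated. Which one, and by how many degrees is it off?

Perpendicular(UK, KN) — off by 7.20°.

Z = (0.00, 0.00) ✓; ZU at 37.00° ✓; |ZU| = 46.60 ✓; ∠ZUK = 116.1° ✓; |UK| = 43.30 ✓; ∠(UK, KN) = 97.20° ✗; |KN| = 15.40 ✓.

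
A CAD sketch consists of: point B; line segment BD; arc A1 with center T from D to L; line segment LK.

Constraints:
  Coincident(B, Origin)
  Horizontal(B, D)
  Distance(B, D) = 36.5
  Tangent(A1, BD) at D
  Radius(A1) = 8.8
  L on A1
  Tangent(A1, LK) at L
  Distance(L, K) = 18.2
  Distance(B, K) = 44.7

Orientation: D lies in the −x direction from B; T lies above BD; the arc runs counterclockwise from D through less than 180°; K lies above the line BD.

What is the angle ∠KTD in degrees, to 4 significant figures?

173.2°

Checks: |TL| = 8.800 ✓; ∠(TL, LK) = 90.00° ✓; |LK| = 18.20 ✓; |BK| = 44.70 ✓.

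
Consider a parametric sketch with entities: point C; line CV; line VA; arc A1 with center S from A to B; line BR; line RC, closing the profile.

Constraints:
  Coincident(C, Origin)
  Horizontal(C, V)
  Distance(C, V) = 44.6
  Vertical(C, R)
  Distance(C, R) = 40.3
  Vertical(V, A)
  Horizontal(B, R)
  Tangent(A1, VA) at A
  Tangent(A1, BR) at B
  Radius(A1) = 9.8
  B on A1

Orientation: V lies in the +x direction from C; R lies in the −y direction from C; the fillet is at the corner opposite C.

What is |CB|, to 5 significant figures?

53.246

C is at the origin; CV is horizontal with |CV| = 44.6 and V on the +x side, so V = (44.600, 0.0000). C and R share the same x with |CR| = 40.3 and R on the −y side, so R = (0.0000, -40.300). The virtual corner opposite C is at (44.600, -40.300). Tangency of A1 to VA means the radius SA is perpendicular to VA and the tangent condition forces SB to be normal to BR, with radius 9.8, so the center S sits 9.8 in from both sides at S = (34.800, -30.500). That places the tangent points at A = (44.600, -30.500) on VA and B = (34.800, -40.300) on BR. Then |CB| = |B − C| = 53.246.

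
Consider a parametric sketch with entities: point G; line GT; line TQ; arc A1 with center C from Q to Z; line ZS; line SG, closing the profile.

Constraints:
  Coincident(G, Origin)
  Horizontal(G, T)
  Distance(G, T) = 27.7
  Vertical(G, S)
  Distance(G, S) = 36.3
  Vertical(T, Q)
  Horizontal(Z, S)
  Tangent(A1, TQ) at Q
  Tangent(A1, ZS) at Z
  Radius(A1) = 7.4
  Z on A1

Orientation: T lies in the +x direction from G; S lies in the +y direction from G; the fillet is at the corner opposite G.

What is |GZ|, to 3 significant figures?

41.6

The virtual corner opposite G is at (27.7, 36.3). The tangent condition forces CQ to be normal to TQ and since A1 is tangent to ZS there, CZ ⟂ ZS, with radius 7.4, so the center C sits 7.4 in from both sides at C = (20.3, 28.9). That places the tangent points at Q = (27.7, 28.9) on TQ and Z = (20.3, 36.3) on ZS. Then |GZ| = |Z − G| = 41.6.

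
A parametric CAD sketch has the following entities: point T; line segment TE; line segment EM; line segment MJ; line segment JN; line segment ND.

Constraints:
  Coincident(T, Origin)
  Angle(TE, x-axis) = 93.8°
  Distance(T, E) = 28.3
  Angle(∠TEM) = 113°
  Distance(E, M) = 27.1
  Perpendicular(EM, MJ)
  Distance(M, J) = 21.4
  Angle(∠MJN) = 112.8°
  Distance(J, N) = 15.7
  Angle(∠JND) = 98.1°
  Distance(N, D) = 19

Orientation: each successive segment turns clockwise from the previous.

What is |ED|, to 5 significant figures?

11.543

T is at the origin; TE runs at 93.8° with length 28.3, so E = (-1.8756, 28.238). ∠TEM = 113.0° gives EM at 26.800° from the x-axis; with |EM| = 27.1, M = (22.314, 40.457). EM ⟂ MJ, so MJ runs at -63.200°; with |MJ| = 21.4, J = (31.962, 21.355). ∠MJN = 112.8° gives JN at -130.40° from the x-axis; with |JN| = 15.7, N = (21.787, 9.3991). ∠JND = 98.1° gives ND at 147.70° from the x-axis; with |ND| = 19.0, D = (5.7268, 19.552). Then |ED| = |D − E| = 11.543.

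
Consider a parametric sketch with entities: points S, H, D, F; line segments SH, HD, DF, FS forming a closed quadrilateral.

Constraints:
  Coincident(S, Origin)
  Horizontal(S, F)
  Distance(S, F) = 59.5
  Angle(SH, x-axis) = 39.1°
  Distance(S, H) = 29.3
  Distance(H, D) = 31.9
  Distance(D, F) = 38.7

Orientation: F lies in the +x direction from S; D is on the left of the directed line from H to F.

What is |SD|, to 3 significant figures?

61.2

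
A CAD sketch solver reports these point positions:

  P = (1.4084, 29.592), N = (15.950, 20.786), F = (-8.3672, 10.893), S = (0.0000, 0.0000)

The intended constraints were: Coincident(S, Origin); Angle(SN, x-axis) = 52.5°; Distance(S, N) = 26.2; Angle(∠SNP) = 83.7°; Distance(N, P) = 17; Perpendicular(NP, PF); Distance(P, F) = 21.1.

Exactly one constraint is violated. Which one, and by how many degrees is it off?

Perpendicular(NP, PF) — off by 3.60°.

S = (0.00, 0.00) ✓; SN at 52.50° ✓; |SN| = 26.20 ✓; ∠SNP = 83.70° ✓; |NP| = 17.00 ✓; ∠(NP, PF) = 93.60° ✗; |PF| = 21.10 ✓.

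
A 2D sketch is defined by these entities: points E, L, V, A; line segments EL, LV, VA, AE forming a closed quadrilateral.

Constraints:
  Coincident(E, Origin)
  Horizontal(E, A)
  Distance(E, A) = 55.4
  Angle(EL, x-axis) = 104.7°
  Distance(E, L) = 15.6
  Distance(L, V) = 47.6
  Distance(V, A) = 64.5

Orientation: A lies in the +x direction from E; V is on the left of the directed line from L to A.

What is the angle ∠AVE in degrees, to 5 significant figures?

52.979°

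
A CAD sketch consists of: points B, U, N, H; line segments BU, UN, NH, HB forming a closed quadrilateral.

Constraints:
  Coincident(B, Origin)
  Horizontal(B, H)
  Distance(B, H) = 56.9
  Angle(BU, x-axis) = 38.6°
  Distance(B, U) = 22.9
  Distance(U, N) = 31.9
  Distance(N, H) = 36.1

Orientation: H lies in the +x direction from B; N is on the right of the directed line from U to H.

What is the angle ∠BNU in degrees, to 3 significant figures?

43.2°

Checks: |UN| = 31.90 ✓; |NH| = 36.10 ✓.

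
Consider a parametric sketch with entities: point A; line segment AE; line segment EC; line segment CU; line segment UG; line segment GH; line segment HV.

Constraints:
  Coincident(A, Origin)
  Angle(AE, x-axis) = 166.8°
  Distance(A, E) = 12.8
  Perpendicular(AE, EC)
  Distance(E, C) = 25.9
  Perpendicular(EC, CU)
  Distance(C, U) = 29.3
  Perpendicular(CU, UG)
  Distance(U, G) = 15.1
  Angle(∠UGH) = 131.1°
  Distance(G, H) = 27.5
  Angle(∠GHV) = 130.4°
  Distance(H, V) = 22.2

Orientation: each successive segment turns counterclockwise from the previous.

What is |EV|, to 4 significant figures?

13.96

∠UGH = 131.1° gives GH at 125.7° from the x-axis; with |GH| = 27.5, H = (-2.450, 8.050). ∠GHV = 130.4° gives HV at 175.3° from the x-axis; with |HV| = 22.2, V = (-24.57, 9.869). Then |EV| = |V − E| = 13.96.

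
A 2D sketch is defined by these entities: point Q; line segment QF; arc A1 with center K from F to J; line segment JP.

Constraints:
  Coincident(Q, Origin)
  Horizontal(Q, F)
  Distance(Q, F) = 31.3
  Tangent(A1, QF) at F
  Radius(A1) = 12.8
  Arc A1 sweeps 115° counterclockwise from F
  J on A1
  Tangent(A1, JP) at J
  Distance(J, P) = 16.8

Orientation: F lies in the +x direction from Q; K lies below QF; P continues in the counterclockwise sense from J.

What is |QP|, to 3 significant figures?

42.9

On A1, F sits at bearing 90° from K; a 115° counterclockwise sweep puts J at bearing 205°, so J = K + 12.8·(cos 205°, sin 205°) = (19.7, -18.2). Tangency of A1 to JP means the radius KJ is perpendicular to JP, so JP runs along (−sin 205°, cos 205°); with |JP| = 16.8, P = (26.8, -33.4). Then |QP| = |P − Q| = 42.9.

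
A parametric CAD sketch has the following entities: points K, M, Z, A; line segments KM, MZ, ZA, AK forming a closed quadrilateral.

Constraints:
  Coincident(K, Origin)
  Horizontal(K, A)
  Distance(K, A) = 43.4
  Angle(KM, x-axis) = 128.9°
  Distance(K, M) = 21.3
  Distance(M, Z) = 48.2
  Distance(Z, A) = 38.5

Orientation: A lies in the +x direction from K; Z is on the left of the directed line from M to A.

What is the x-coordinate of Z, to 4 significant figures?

30.60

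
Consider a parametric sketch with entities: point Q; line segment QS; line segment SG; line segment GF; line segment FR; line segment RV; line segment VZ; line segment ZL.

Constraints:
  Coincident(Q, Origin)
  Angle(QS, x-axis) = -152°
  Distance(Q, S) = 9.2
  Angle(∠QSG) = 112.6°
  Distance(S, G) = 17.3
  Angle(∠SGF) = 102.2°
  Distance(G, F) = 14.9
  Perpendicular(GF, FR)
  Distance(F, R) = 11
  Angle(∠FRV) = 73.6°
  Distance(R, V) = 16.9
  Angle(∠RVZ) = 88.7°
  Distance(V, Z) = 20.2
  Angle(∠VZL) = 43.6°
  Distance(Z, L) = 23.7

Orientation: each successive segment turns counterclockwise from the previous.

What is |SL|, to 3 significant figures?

20.7

Q is at the origin; QS runs at -152.0° with length 9.2, so S = (-8.12, -4.32). ∠QSG = 112.6° gives SG at -84.6° from the x-axis; with |SG| = 17.3, G = (-6.50, -21.5). ∠SGF = 102.2° gives GF at -6.80° from the x-axis; with |GF| = 14.9, F = (8.30, -23.3). The perpendicularity gives FR at right angles to GF, so FR runs at 83.2°; with |FR| = 11.0, R = (9.60, -12.4). ∠FRV = 73.6° gives RV at -170° from the x-axis; with |RV| = 16.9, V = (-7.06, -15.2). ∠RVZ = 88.7° gives VZ at -79.1° from the x-axis; with |VZ| = 20.2, Z = (-3.24, -35.0). ∠VZL = 43.6° gives ZL at 57.3° from the x-axis; with |ZL| = 23.7, L = (9.56, -15.1). Then |SL| = |L − S| = 20.7.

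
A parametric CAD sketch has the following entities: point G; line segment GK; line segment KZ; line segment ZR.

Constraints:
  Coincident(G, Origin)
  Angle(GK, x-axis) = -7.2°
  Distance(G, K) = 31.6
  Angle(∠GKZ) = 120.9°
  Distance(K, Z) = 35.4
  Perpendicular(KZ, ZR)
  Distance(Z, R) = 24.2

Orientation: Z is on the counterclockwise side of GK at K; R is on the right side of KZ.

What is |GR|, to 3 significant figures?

72.8

G is at the origin; GK runs at -7.2° with length 31.6, so K = 31.6·(cos -7.2°, sin -7.2°) = (31.4, -3.96). ∠GKZ = 120.9°, so KZ runs at -7.2° + (180° − 120.9°) = 51.9° from the x-axis; with |KZ| = 35.4, Z = K + 35.4·(cos 51.9°, sin 51.9°) = (53.2, 23.9). KZ ⟂ ZR; with |ZR| = 24.2 on the right of KZ, R = Z + 24.2·(0.787, -0.617) = (72.2, 8.96). Then |GR| = |R − G| = 72.8.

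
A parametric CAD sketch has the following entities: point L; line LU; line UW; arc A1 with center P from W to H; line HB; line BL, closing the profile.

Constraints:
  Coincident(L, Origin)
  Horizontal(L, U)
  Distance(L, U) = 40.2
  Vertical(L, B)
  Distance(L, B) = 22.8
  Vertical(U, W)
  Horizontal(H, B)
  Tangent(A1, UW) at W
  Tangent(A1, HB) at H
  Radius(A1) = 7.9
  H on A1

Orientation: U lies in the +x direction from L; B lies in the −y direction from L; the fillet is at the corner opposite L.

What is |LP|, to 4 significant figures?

35.57

L is at the origin; L and U share the same y with |LU| = 40.2 and U on the +x side, so U = (40.20, 0.000). L and B share the same x with |LB| = 22.8 and B on the −y side, so B = (0.000, -22.80). The virtual corner opposite L is at (40.20, -22.80). Since A1 is tangent to UW there, PW ⟂ UW and since A1 is tangent to HB there, PH ⟂ HB, with radius 7.9, so the center P sits 7.9 in from both sides at P = (32.30, -14.90). Then |LP| = |P − L| = 35.57.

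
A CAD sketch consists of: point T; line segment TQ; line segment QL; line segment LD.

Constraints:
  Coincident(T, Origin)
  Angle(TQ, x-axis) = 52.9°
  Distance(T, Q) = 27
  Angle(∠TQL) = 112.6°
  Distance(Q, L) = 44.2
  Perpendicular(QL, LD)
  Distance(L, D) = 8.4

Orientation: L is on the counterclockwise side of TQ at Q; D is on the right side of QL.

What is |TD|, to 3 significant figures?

63.9

∠TQL = 112.6°, so QL runs at 52.9° + (180° − 112.6°) = 120° from the x-axis; with |QL| = 44.2, L = Q + 44.2·(cos 120°, sin 120°) = (-6.01, 59.7). The perpendicularity gives LD at right angles to QL; with |LD| = 8.4 on the right of QL, D = L + 8.4·(0.863, 0.505) = (1.24, 63.9). Then |TD| = |D − T| = 63.9.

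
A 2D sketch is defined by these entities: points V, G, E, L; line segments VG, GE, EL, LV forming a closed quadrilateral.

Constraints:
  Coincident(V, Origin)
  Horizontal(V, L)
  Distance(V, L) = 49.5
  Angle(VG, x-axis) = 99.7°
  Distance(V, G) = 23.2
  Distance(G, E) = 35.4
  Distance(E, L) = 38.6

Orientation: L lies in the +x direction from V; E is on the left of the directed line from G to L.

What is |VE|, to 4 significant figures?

44.75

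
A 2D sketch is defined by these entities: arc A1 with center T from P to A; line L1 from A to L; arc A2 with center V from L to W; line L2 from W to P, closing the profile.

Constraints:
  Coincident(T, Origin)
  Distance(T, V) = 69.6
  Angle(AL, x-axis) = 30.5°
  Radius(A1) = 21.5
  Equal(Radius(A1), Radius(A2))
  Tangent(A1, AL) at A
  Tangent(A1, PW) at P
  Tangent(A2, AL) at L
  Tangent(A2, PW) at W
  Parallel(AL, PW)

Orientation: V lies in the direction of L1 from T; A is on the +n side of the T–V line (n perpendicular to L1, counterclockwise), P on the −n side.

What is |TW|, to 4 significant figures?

72.85

The slot axis is L1's direction at 30.5°, so u = (cos 30.5°, sin 30.5°) = (0.8616, 0.5075) and n = (−sin 30.5°, cos 30.5°) = (-0.5075, 0.8616). T is at the origin and V lies 69.6 along u from T, so V = 69.6·u = (59.97, 35.32). Tangency of A1 to both parallel lines with radius 21.5 puts A and P at T ± 21.5·n: A = (-10.91, 18.53), P = (10.91, -18.53). Equal radii place L and W the same way about V: L = V + 21.5·n = (49.06, 53.85), W = V − 21.5·n = (70.88, 16.80). Then |TW| = |W − T| = 72.85.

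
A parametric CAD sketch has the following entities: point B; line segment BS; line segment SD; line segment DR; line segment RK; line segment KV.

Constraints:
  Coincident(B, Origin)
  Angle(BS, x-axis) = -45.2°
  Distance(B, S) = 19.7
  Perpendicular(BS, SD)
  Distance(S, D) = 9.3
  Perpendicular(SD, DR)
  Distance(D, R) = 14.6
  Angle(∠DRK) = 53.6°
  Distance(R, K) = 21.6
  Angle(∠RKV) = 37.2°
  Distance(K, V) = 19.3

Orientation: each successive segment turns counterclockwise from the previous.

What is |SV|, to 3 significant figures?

11.3

B is at the origin; BS runs at -45.2° with length 19.7, so S = (13.9, -14.0). BS ⟂ SD, so SD runs at 44.8°; with |SD| = 9.3, D = (20.5, -7.43). The perpendicularity gives DR at right angles to SD, so DR runs at 135°; with |DR| = 14.6, R = (10.2, 2.93). ∠DRK = 53.6° gives RK at -98.8° from the x-axis; with |RK| = 21.6, K = (6.89, -18.4). ∠RKV = 37.2° gives KV at 44.0° from the x-axis; with |KV| = 19.3, V = (20.8, -5.00). Then |SV| = |V − S| = 11.3.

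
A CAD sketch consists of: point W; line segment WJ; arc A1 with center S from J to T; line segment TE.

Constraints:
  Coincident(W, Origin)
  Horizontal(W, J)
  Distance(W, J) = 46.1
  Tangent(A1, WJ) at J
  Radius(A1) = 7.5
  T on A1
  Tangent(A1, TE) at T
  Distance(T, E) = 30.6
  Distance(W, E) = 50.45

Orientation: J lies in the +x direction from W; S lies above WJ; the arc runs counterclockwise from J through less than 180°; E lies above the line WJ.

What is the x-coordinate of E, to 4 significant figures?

34.51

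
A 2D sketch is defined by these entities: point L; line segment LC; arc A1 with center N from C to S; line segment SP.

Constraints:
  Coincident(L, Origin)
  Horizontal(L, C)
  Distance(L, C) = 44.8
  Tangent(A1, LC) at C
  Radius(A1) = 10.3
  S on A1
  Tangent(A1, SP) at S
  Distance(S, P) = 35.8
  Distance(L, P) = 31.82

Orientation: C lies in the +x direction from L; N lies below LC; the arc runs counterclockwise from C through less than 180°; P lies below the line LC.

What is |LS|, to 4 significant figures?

37.47

Checks: |NS| = 10.30 ✓; ∠(NS, SP) = 90.00° ✓; |SP| = 35.80 ✓; |LP| = 31.82 ✓.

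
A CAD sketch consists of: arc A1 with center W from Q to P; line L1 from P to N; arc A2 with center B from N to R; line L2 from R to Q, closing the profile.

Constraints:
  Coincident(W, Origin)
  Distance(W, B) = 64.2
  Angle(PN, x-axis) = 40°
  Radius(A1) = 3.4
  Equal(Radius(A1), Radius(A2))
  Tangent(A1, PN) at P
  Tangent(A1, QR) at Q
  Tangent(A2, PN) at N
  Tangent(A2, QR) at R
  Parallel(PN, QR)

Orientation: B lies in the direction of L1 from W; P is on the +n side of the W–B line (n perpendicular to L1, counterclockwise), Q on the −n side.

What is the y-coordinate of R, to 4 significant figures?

38.66

Tangency of A1 to both parallel lines with radius 3.4 puts P and Q at W ± 3.4·n: P = (-2.185, 2.605), Q = (2.185, -2.605). Equal radii place N and R the same way about B: N = B + 3.4·n = (46.99, 43.87), R = B − 3.4·n = (51.37, 38.66). So R.y = 38.66.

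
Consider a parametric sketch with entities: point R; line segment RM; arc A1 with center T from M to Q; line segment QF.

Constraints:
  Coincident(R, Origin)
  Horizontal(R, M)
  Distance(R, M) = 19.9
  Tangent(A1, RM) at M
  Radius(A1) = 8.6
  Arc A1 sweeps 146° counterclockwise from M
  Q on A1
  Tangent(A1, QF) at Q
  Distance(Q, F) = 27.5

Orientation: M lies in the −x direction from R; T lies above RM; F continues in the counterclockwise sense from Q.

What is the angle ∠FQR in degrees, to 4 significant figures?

167.8°

On A1, M sits at bearing -90° from T; a 146° counterclockwise sweep puts Q at bearing 56°, so Q = T + 8.6·(cos 56°, sin 56°) = (-15.09, 15.73). Tangency of A1 to QF means the radius TQ is perpendicular to QF, so QF runs along (−sin 56°, cos 56°); with |QF| = 27.5, F = (-37.89, 31.11). Then cos ∠FQR = QF·QR / (|QF||QR|), giving 167.8°.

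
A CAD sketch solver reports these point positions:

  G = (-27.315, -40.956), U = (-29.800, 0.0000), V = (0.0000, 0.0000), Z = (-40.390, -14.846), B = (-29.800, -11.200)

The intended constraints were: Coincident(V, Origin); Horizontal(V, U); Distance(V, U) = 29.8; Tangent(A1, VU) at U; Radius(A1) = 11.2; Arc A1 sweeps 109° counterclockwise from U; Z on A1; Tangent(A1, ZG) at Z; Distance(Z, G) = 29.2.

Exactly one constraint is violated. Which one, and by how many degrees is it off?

Tangent(A1, ZG) at Z — off by 7.60°.

V = (0.00, 0.00) ✓; V.y = 0.00, U.y = 0.00 ✓; |VU| = 29.80 ✓; ∠(BU, UV) = 90.00° ✓; |BU| = 11.20 ✓; bearing(B→Z) − bearing(B→U) = 109.0° ✓; |BZ| = 11.20 ✓; ∠(BZ, ZG) = 82.40° ✗; |ZG| = 29.20 ✓.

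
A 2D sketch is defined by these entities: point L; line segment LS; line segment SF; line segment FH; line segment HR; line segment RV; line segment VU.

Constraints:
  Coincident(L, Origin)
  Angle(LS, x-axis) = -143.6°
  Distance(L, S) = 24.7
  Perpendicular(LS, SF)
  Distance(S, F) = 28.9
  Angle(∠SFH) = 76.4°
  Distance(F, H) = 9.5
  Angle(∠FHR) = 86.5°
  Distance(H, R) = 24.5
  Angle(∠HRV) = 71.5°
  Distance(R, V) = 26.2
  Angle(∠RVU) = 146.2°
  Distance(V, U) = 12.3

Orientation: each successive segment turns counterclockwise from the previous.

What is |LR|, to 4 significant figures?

22.90

L is at the origin; LS runs at -143.6° with length 24.7, so S = (-19.88, -14.66). LS is perpendicular to SF, so SF runs at -53.60°; with |SF| = 28.9, F = (-2.731, -37.92). ∠SFH = 76.4° gives FH at 50.00° from the x-axis; with |FH| = 9.5, H = (3.375, -30.64). ∠FHR = 86.5° gives HR at 143.5° from the x-axis; with |HR| = 24.5, R = (-16.32, -16.07). Then |LR| = |R − L| = 22.90.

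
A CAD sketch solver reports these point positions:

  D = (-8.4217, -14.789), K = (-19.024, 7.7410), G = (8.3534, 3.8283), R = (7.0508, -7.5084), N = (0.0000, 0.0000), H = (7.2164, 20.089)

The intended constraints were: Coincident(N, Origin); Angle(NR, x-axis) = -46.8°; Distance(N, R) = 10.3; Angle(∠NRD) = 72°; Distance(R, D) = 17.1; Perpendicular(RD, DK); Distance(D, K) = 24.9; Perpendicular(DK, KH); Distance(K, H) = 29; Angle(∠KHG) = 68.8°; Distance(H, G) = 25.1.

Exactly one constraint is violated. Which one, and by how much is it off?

Distance(H, G) = 25.1 — off by 8.80.

N = (0.00, 0.00) ✓; NR at -46.80° ✓; |NR| = 10.30 ✓; ∠NRD = 72.00° ✓; |RD| = 17.10 ✓; ∠(RD, DK) = 90.00° ✓; |DK| = 24.90 ✓; ∠(DK, KH) = 90.00° ✓; |KH| = 29.00 ✓; ∠KHG = 68.80° ✓; |HG| = 16.30 ✗.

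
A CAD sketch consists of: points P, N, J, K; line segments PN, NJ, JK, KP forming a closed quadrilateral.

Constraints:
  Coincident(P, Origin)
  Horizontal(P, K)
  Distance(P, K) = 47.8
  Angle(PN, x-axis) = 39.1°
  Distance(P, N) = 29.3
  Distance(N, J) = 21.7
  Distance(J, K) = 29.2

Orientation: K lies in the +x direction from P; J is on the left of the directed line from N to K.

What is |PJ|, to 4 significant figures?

50.76

Checks: |NJ| = 21.70 ✓; |JK| = 29.20 ✓.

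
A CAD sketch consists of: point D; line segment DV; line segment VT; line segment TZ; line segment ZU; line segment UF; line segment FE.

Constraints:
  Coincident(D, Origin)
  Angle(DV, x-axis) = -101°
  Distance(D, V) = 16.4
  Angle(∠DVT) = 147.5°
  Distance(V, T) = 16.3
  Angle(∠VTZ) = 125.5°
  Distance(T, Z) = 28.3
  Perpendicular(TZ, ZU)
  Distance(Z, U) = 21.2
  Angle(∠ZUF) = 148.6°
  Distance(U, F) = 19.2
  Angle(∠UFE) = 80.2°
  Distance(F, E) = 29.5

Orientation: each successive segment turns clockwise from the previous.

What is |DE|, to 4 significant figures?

13.16

D is at the origin; DV runs at -101.0° with length 16.4, so V = (-3.129, -16.10). ∠DVT = 147.5° gives VT at -133.5° from the x-axis; with |VT| = 16.3, T = (-14.35, -27.92). ∠VTZ = 125.5° gives TZ at 172.0° from the x-axis; with |TZ| = 28.3, Z = (-42.37, -23.98). TZ ⟂ ZU, so ZU runs at 82.00°; with |ZU| = 21.2, U = (-39.42, -2.990). ∠ZUF = 148.6° gives UF at 50.60° from the x-axis; with |UF| = 19.2, F = (-27.24, 11.85). ∠UFE = 80.2° gives FE at -49.20° from the x-axis; with |FE| = 29.5, E = (-7.961, -10.48). Then |DE| = |E − D| = 13.16.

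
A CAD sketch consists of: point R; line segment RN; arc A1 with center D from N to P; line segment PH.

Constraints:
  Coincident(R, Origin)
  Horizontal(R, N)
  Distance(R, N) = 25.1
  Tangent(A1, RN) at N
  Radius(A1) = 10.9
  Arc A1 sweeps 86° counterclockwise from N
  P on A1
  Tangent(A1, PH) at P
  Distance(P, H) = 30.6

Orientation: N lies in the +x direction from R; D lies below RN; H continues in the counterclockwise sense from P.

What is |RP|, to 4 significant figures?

17.47

R is at the origin; RN is horizontal with |RN| = 25.1 and N on the +x side, so N = (25.10, 0.000). Since A1 is tangent to RN there, DN ⟂ RN, so D = N + (0, -10.9) = (25.10, -10.90). On A1, N sits at bearing 90° from D; an 86° counterclockwise sweep puts P at bearing 176°, so P = D + 10.9·(cos 176°, sin 176°) = (14.23, -10.14). Then |RP| = |P − R| = 17.47.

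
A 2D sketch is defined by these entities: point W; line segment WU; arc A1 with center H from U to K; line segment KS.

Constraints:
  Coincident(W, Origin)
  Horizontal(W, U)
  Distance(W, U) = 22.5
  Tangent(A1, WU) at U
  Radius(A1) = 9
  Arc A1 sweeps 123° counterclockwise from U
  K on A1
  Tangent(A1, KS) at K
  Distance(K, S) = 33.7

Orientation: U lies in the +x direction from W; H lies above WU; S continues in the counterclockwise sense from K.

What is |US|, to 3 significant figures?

43.5

W is at the origin; WU is horizontal with |WU| = 22.5 and U on the +x side, so U = (22.5, 0.00). The tangent condition forces HU to be normal to WU, so H = U + (0, 9) = (22.5, 9.00). On A1, U sits at bearing -90° from H; a 123° counterclockwise sweep puts K at bearing 33°, so K = H + 9.0·(cos 33°, sin 33°) = (30.0, 13.9). The tangent condition forces HK to be normal to KS, so KS runs along (−sin 33°, cos 33°); with |KS| = 33.7, S = (11.7, 42.2). Then |US| = |S − U| = 43.5.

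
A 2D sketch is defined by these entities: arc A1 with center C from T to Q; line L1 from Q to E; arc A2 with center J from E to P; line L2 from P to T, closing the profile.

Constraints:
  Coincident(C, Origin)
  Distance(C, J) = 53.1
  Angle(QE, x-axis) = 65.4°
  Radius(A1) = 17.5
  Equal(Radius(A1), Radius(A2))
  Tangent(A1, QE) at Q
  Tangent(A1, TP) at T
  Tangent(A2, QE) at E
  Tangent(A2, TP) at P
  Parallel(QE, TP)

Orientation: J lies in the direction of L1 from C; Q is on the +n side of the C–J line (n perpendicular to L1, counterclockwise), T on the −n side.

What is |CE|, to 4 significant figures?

55.91

The slot axis is L1's direction at 65.4°, so u = (cos 65.4°, sin 65.4°) = (0.4163, 0.9092) and n = (−sin 65.4°, cos 65.4°) = (-0.9092, 0.4163). C is at the origin and J lies 53.1 along u from C, so J = 53.1·u = (22.10, 48.28). Tangency of A1 to both parallel lines with radius 17.5 puts Q and T at C ± 17.5·n: Q = (-15.91, 7.285), T = (15.91, -7.285). Equal radii place E and P the same way about J: E = J + 17.5·n = (6.193, 55.57), P = J − 17.5·n = (38.02, 41.00). Then |CE| = |E − C| = 55.91.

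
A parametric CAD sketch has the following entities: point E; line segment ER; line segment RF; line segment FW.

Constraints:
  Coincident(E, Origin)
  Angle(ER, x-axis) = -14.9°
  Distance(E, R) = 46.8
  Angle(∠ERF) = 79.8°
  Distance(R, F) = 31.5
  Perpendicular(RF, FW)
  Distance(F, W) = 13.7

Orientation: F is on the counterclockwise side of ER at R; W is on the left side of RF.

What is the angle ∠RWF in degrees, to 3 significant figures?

66.5°

∠ERF = 79.8°, so RF runs at -14.9° + (180° − 79.8°) = 85.3° from the x-axis; with |RF| = 31.5, F = R + 31.5·(cos 85.3°, sin 85.3°) = (47.8, 19.4). RF is perpendicular to FW; with |FW| = 13.7 on the left of RF, W = F + 13.7·(-0.997, 0.0819) = (34.2, 20.5). Then cos ∠RWF = WR·WF / (|WR||WF|), giving 66.5°.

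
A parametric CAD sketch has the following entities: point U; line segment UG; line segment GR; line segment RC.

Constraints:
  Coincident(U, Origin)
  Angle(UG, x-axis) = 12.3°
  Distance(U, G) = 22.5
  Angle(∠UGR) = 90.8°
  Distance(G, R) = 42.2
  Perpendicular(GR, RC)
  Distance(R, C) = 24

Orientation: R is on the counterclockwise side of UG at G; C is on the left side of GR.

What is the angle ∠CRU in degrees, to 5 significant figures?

62.113°

U is at the origin; UG runs at 12.3° with length 22.5, so G = 22.5·(cos 12.3°, sin 12.3°) = (21.984, 4.7932). ∠UGR = 90.8°, so GR runs at 12.3° + (180° − 90.8°) = 101.50° from the x-axis; with |GR| = 42.2, R = G + 42.2·(cos 101.50°, sin 101.50°) = (13.570, 46.146). GR ⟂ RC; with |RC| = 24.0 on the left of GR, C = R + 24.0·(-0.97992, -0.19937) = (-9.9480, 41.361). Then cos ∠CRU = RC·RU / (|RC||RU|), giving 62.113°.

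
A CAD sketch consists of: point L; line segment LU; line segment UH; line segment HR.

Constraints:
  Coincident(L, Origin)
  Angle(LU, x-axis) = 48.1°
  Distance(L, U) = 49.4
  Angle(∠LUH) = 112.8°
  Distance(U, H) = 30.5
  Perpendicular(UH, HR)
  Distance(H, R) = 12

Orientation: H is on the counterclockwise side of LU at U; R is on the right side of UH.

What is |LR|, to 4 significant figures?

76.00

L is at the origin; LU runs at 48.1° with length 49.4, so U = 49.4·(cos 48.1°, sin 48.1°) = (32.99, 36.77). ∠LUH = 112.8°, so UH runs at 48.1° + (180° − 112.8°) = 115.3° from the x-axis; with |UH| = 30.5, H = U + 30.5·(cos 115.3°, sin 115.3°) = (19.96, 64.34). The perpendicularity gives HR at right angles to UH; with |HR| = 12.0 on the right of UH, R = H + 12.0·(0.9041, 0.4274) = (30.81, 69.47). Then |LR| = |R − L| = 76.00.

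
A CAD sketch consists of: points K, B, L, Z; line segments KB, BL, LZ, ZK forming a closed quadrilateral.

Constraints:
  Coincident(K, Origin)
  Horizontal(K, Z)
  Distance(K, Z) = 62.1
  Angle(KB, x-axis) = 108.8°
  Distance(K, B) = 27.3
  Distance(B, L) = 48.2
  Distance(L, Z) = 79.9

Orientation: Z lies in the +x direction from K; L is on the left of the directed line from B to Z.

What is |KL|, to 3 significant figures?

68.5

K is at the origin; KZ is horizontal with |KZ| = 62.1 and Z in +x, so Z = (62.1, 0). KB runs at 108.8° with |KB| = 27.3, so B = (-8.80, 25.8). L is determined by |BL| = 48.2 and |LZ| = 79.9 together: it lies at the intersection of circle(B, 48.2) and circle(Z, 79.9). With |BZ| = 75.5, the foot of the radical line on BZ is 10.8 from B and the perpendicular offset is √(48.2² − 10.8²) = 47.0. Taking the left-of-BZ solution: L = (17.5, 66.3).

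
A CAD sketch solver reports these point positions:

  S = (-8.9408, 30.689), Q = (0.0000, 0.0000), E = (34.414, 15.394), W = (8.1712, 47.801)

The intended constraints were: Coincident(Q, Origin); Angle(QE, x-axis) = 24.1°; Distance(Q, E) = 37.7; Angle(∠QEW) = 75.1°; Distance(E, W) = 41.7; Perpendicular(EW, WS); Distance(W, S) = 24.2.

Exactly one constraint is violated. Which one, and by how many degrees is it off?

Perpendicular(EW, WS) — off by 6.00°.

Q = (0.00, 0.00) ✓; QE at 24.10° ✓; |QE| = 37.70 ✓; ∠QEW = 75.10° ✓; |EW| = 41.70 ✓; ∠(EW, WS) = 96.00° ✗; |WS| = 24.20 ✓.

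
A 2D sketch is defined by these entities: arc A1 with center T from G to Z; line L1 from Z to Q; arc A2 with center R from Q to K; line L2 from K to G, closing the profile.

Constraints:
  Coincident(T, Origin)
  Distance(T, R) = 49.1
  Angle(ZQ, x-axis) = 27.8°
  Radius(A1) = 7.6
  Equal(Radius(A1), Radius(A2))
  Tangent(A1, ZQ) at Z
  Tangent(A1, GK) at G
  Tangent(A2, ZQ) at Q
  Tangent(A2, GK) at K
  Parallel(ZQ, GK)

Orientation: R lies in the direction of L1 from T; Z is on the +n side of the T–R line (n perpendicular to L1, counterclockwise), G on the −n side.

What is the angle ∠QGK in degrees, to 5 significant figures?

17.201°

The slot axis is L1's direction at 27.8°, so u = (cos 27.8°, sin 27.8°) = (0.88458, 0.46639) and n = (−sin 27.8°, cos 27.8°) = (-0.46639, 0.88458). T is at the origin and R lies 49.1 along u from T, so R = 49.1·u = (43.433, 22.900). Tangency of A1 to both parallel lines with radius 7.6 puts Z and G at T ± 7.6·n: Z = (-3.5445, 6.7228), G = (3.5445, -6.7228). Equal radii place Q and K the same way about R: Q = R + 7.6·n = (39.888, 29.622), K = R − 7.6·n = (46.977, 16.177). Then cos ∠QGK = GQ·GK / (|GQ||GK|), giving 17.201°.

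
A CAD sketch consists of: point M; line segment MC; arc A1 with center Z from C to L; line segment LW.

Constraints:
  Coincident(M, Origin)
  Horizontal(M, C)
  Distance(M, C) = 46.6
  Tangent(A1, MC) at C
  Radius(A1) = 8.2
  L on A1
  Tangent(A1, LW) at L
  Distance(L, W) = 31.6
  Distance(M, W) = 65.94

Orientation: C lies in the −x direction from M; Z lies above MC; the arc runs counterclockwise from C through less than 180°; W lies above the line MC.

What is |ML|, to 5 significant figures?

40.803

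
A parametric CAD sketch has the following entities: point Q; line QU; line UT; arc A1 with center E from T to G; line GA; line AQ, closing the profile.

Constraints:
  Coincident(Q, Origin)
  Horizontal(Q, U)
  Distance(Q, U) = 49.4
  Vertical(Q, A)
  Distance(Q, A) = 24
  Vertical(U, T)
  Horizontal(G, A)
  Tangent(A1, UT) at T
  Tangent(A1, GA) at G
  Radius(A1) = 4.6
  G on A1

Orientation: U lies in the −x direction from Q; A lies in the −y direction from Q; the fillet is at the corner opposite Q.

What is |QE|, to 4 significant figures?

48.82

Q and A share the same x with |QA| = 24.0 and A on the −y side, so A = (0.000, -24.00). The virtual corner opposite Q is at (-49.40, -24.00). A1 meets UT tangentially, so ET is at right angles to UT and tangency of A1 to GA means the radius EG is perpendicular to GA, with radius 4.6, so the center E sits 4.6 in from both sides at E = (-44.80, -19.40). Then |QE| = |E − Q| = 48.82.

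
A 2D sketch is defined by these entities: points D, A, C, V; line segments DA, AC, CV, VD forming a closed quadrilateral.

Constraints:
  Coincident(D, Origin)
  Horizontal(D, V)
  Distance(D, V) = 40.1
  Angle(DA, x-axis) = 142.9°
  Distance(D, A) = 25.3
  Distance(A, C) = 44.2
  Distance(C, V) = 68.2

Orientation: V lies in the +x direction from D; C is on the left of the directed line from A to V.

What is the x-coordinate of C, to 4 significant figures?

-0.4676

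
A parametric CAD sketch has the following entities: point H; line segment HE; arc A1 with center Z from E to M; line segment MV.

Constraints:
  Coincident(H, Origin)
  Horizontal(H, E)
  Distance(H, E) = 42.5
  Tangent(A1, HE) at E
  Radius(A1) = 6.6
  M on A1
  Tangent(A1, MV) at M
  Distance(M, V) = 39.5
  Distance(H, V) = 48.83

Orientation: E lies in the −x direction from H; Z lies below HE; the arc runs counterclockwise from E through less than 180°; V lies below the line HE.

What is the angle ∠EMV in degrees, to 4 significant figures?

116.8°

H is at the origin; H and E share the same y with |HE| = 42.5 and E on the −x side, so E = (-42.50, 0.000). The tangent condition forces ZE to be normal to HE, so Z = E + (0, -6.6) = (-42.50, -6.600). Since ZM ⟂ MV (tangency), |ZV| = √(6.6² + 39.5²) = 40.05 regardless of where M sits on A1. So V lies on both circle(H, 48.83) and circle(Z, 40.05); the below-HE intersection is V = (-24.37, -42.31). M is the foot of the tangent from V: M = (-47.81, -10.52).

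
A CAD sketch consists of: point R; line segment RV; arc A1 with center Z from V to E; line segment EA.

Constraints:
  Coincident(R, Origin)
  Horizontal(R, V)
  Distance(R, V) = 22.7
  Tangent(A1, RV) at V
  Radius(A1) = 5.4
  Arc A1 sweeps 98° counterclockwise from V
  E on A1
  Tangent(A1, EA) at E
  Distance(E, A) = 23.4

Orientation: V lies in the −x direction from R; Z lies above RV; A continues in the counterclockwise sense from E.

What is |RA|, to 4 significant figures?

35.84

On A1, V sits at bearing -90° from Z; a 98° counterclockwise sweep puts E at bearing 8°, so E = Z + 5.4·(cos 8°, sin 8°) = (-17.35, 6.152). A1 meets EA tangentially, so ZE is at right angles to EA, so EA runs along (−sin 8°, cos 8°); with |EA| = 23.4, A = (-20.61, 29.32). Then |RA| = |A − R| = 35.84.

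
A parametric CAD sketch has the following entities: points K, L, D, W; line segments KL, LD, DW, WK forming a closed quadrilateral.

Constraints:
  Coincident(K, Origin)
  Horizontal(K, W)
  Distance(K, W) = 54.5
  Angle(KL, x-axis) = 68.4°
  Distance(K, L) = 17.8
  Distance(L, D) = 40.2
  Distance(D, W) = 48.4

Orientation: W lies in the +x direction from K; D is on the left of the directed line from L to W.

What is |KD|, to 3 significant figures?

56.9

K is at the origin; K and W share the same y with |KW| = 54.5 and W in +x, so W = (54.5, 0). KL runs at 68.4° with |KL| = 17.8, so L = (6.55, 16.6). D is determined by |LD| = 40.2 and |DW| = 48.4 together: it lies at the intersection of circle(L, 40.2) and circle(W, 48.4). With |LW| = 50.7, the foot of the radical line on LW is 18.2 from L and the perpendicular offset is √(40.2² − 18.2²) = 35.8. Taking the left-of-LW solution: D = (35.5, 44.5).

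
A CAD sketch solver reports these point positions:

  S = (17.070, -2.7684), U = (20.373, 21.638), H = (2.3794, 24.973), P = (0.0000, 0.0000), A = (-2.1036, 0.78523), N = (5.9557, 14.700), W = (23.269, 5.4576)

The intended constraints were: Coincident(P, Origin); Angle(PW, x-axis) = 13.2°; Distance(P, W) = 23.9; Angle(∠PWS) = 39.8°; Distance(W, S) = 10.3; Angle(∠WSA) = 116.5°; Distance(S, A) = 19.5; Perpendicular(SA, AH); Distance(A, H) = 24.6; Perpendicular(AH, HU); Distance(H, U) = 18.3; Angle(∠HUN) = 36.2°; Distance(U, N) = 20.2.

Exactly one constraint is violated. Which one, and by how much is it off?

Distance(U, N) = 20.2 — off by 4.20.

P = (0.00, 0.00) ✓; PW at 13.20° ✓; |PW| = 23.90 ✓; ∠PWS = 39.80° ✓; |WS| = 10.30 ✓; ∠WSA = 116.5° ✓; |SA| = 19.50 ✓; ∠(SA, AH) = 90.00° ✓; |AH| = 24.60 ✓; ∠(AH, HU) = 90.00° ✓; |HU| = 18.30 ✓; ∠HUN = 36.20° ✓; |UN| = 16.00 ✗.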